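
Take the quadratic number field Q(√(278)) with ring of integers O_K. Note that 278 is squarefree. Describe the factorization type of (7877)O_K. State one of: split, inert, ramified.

278 mod 4 = 2, hence disc K = 4·278 = 1112 and O_K = ℤ[√278].
Since gcd(7877, 1112) = 1 the prime 7877 does not ramify.
(278/7877) = 278^3938 mod 7877 = 1, giving Legendre symbol 1.
Legendre symbol 1 ⇒ 7877 is split.

split — (7877) = 𝔭₁𝔭₂ with 𝔭₁ ≠ 𝔭₂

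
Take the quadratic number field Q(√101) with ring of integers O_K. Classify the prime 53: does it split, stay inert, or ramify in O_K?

101 mod 4 = 1, hence disc K = 101 and O_K = ℤ[(1+√101)/2].
Since gcd(53, 101) = 1 the prime 53 does not ramify.
(101/53) = 48^26 mod 53 = 52, giving Legendre symbol -1.
(101/53) = -1, so 53 is inert.

inert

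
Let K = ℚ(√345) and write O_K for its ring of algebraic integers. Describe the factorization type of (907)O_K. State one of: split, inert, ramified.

p splits

345 mod 4 = 1, hence disc K = 345 and O_K = ℤ[(1+√345)/2].
Since gcd(907, 345) = 1 the prime 907 does not ramify.
Compute (345/907) via Euler: 345^((907-1)/2) mod 907 = 1, so (345/907) = 1.
Legendre symbol 1 ⇒ 907 is split.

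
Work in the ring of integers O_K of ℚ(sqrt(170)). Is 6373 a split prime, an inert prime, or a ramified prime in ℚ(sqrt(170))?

d = 170 ≡ 2 (mod 4), so O_K = ℤ[√170] and disc(K) = 4d = 680.
Since gcd(6373, 680) = 1 the prime 6373 does not ramify.
(170/6373) = 170^3186 mod 6373 = 1, giving Legendre symbol 1.
Legendre symbol 1 ⇒ 6373 is split.

split — (6373) = 𝔭₁𝔭₂ with 𝔭₁ ≠ 𝔭₂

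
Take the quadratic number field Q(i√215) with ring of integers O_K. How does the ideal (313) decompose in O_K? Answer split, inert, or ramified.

-215 mod 4 = 1, hence disc K = -215 and O_K = ℤ[(1+√-215)/2].
Since gcd(313, -215) = 1 the prime 313 does not ramify.
(-215/313) = 98^156 mod 313 = 1, giving Legendre symbol 1.
d is a quadratic residue mod p, hence 313 splits in O_K.

splits completely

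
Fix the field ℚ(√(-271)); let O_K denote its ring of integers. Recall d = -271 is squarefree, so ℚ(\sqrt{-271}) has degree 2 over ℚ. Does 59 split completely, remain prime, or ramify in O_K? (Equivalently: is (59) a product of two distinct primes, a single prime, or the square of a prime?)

inert

Since -271 ≡ 1 mod 4, the ring of integers is ℤ[(1+√-271)/2] with discriminant -271.
Since gcd(59, -271) = 1 the prime 59 does not ramify.
(-271/59) = 24^29 mod 59 = 58, giving Legendre symbol -1.
(-271/59) = -1, so 59 is inert.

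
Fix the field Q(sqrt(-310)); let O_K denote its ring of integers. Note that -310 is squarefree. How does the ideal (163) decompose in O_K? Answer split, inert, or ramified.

163 splits in O_K

Since -310 ≢ 1 mod 4, the ring of integers is ℤ[√-310] with discriminant 4·(-310) = -1240.
163 ∤ -1240, so 163 is unramified.
Legendre symbol by Euler's criterion: (-310/163) ≡ (-310)^81 ≡ 1 (mod 163), i.e. (-310/163) = 1.
Legendre symbol 1 ⇒ 163 is split.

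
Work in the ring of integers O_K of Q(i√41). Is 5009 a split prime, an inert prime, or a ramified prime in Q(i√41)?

-41 mod 4 = 3, hence disc K = 4·(-41) = -164 and O_K = ℤ[√-41].
5009 ∤ -164, so 5009 is unramified.
(-41/5009) = 4968^2504 mod 5009 = 5008, giving Legendre symbol -1.
(-41/5009) = -1, so 5009 is inert.

inert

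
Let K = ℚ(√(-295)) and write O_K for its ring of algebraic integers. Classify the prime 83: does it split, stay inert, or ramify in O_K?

splits completely

d = -295 ≡ 1 (mod 4), so O_K = ℤ[(1+√-295)/2] and disc(K) = d = -295.
disc(K) = -295 is not divisible by 83; 83 is unramified.
(-295/83) = 37^41 mod 83 = 1, giving Legendre symbol 1.
d is a quadratic residue mod p, hence 83 splits in O_K.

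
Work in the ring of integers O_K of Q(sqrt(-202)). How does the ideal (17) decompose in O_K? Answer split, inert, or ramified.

d = -202 ≡ 2 (mod 4), so O_K = ℤ[√-202] and disc(K) = 4d = -808.
17 ∤ -808, so 17 is unramified.
Compute (-202/17) via Euler: 2^((17-1)/2) mod 17 = 1, so (-202/17) = 1.
Legendre symbol 1 ⇒ 17 is split.

split — (17) = 𝔭₁𝔭₂ with 𝔭₁ ≠ 𝔭₂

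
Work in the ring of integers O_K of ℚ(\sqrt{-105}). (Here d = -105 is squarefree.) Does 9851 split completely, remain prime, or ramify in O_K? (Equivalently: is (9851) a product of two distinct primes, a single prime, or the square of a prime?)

p splits

d = -105 ≡ 3 (mod 4), so O_K = ℤ[√-105] and disc(K) = 4d = -420.
disc(K) = -420 is not divisible by 9851; 9851 is unramified.
Euler's criterion: (-105)^4925 mod 9851 = 1. Thus (-105|9851) = 1.
d is a quadratic residue mod p, hence 9851 splits in O_K.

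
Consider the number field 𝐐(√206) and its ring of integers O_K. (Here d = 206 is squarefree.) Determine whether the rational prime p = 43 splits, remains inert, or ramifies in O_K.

Since 206 ≢ 1 mod 4, the ring of integers is ℤ[√206] with discriminant 4·206 = 824.
Since gcd(43, 824) = 1 the prime 43 does not ramify.
Euler's criterion: 206^21 mod 43 = 42. Thus (206|43) = -1.
Legendre symbol -1 ⇒ 43 is inert.

inert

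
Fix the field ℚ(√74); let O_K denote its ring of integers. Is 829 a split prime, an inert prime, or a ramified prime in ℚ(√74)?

Since 74 ≢ 1 mod 4, the ring of integers is ℤ[√74] with discriminant 4·74 = 296.
Since gcd(829, 296) = 1 the prime 829 does not ramify.
Compute (74/829) via Euler: 74^((829-1)/2) mod 829 = 1, so (74/829) = 1.
(74/829) = 1, so 829 splits.

p splits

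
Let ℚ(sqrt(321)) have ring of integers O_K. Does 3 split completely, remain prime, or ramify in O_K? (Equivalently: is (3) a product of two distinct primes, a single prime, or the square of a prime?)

321 mod 4 = 1, hence disc K = 321 and O_K = ℤ[(1+√321)/2].
Ramification test: 3 | 321. The prime 3 ramifies in K.

3 is ramified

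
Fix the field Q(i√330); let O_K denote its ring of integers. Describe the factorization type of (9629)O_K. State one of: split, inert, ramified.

Since -330 ≢ 1 mod 4, the ring of integers is ℤ[√-330] with discriminant 4·(-330) = -1320.
disc(K) = -1320 is not divisible by 9629; 9629 is unramified.
Euler's criterion: (-330)^4814 mod 9629 = 1. Thus (-330|9629) = 1.
Legendre symbol 1 ⇒ 9629 is split.

split — (9629) = 𝔭₁𝔭₂ with 𝔭₁ ≠ 𝔭₂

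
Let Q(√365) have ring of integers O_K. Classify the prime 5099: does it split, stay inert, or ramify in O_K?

p is inert

Since 365 ≡ 1 mod 4, the ring of integers is ℤ[(1+√365)/2] with discriminant 365.
disc(K) = 365 is not divisible by 5099; 5099 is unramified.
(365/5099) = 365^2549 mod 5099 = 5098, giving Legendre symbol -1.
d is a non-residue mod p, hence 5099 remains inert in O_K.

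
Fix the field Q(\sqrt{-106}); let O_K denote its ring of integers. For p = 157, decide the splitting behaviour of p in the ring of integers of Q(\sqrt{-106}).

split

-106 mod 4 = 2, hence disc K = 4·(-106) = -424 and O_K = ℤ[√-106].
Since gcd(157, -424) = 1 the prime 157 does not ramify.
(-106/157) = 51^78 mod 157 = 1, giving Legendre symbol 1.
(-106/157) = 1, so 157 splits.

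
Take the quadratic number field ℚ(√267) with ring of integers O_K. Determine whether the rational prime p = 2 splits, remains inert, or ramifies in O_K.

ramified — (2) = 𝔭²

Since 267 ≢ 1 mod 4, the ring of integers is ℤ[√267] with discriminant 4·267 = 1068.
2 divides disc(K) = 1068, so 2 ramifies.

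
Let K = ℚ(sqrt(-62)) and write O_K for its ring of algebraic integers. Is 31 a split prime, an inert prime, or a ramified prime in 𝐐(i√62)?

ramifies in O_K

d = -62 ≡ 2 (mod 4), so O_K = ℤ[√-62] and disc(K) = 4d = -248.
disc(K) = -248 = 31·(-8), so p = 31 is ramified.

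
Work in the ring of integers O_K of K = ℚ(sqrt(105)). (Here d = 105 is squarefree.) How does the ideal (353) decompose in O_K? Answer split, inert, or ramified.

105 mod 4 = 1, hence disc K = 105 and O_K = ℤ[(1+√105)/2].
353 ∤ 105, so 353 is unramified.
Euler's criterion: 105^176 mod 353 = 352. Thus (105|353) = -1.
(105/353) = -1, so 353 is inert.

inert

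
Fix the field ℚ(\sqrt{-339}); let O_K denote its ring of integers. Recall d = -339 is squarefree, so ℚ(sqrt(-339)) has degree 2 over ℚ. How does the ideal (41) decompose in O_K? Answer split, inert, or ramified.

-339 mod 4 = 1, hence disc K = -339 and O_K = ℤ[(1+√-339)/2].
disc(K) = -339 is not divisible by 41; 41 is unramified.
Euler's criterion: (-339)^20 mod 41 = 40. Thus (-339|41) = -1.
Legendre symbol -1 ⇒ 41 is inert.

inert — (41) stays prime in O_K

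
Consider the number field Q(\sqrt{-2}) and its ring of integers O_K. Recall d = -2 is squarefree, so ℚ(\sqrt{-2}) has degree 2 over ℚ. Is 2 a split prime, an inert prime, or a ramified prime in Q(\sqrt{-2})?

p ramifies

Since -2 ≢ 1 mod 4, the ring of integers is ℤ[√-2] with discriminant 4·(-2) = -8.
2 divides disc(K) = -8, so 2 ramifies.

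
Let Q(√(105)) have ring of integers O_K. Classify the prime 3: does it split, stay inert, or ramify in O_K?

105 mod 4 = 1, hence disc K = 105 and O_K = ℤ[(1+√105)/2].
Ramification test: 3 | 105. The prime 3 ramifies in K.

ramified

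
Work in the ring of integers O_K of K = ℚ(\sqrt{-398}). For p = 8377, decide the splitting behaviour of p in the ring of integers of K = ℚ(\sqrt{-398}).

Since -398 ≢ 1 mod 4, the ring of integers is ℤ[√-398] with discriminant 4·(-398) = -1592.
disc(K) = -1592 is not divisible by 8377; 8377 is unramified.
Euler's criterion: (-398)^4188 mod 8377 = 8376. Thus (-398|8377) = -1.
d is a non-residue mod p, hence 8377 remains inert in O_K.

inert — (8377) stays prime in O_K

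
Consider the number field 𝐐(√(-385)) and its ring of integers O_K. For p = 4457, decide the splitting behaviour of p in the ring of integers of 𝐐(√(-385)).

d = -385 ≡ 3 (mod 4), so O_K = ℤ[√-385] and disc(K) = 4d = -1540.
Since gcd(4457, -1540) = 1 the prime 4457 does not ramify.
Legendre symbol by Euler's criterion: (-385/4457) ≡ (-385)^2228 ≡ 4456 (mod 4457), i.e. (-385/4457) = -1.
d is a non-residue mod p, hence 4457 remains inert in O_K.

p is inert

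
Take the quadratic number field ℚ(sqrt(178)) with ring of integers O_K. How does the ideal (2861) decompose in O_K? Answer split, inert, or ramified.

split — (2861) = 𝔭₁𝔭₂ with 𝔭₁ ≠ 𝔭₂

Since 178 ≢ 1 mod 4, the ring of integers is ℤ[√178] with discriminant 4·178 = 712.
disc(K) = 712 is not divisible by 2861; 2861 is unramified.
Compute (178/2861) via Euler: 178^((2861-1)/2) mod 2861 = 1, so (178/2861) = 1.
d is a quadratic residue mod p, hence 2861 splits in O_K.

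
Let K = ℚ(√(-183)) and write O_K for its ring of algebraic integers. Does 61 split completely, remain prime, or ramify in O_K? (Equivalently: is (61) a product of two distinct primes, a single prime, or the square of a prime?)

ramified — (61) = 𝔭²

-183 mod 4 = 1, hence disc K = -183 and O_K = ℤ[(1+√-183)/2].
61 divides disc(K) = -183, so 61 ramifies.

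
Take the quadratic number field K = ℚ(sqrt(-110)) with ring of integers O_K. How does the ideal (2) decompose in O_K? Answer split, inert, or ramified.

d = -110 ≡ 2 (mod 4), so O_K = ℤ[√-110] and disc(K) = 4d = -440.
disc(K) = -440 = 2·(-220), so p = 2 is ramified.

ramified — (2) = 𝔭²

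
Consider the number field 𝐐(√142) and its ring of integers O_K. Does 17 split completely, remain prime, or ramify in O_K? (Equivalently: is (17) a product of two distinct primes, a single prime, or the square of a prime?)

Since 142 ≢ 1 mod 4, the ring of integers is ℤ[√142] with discriminant 4·142 = 568.
17 ∤ 568, so 17 is unramified.
Euler's criterion: 142^8 mod 17 = 16. Thus (142|17) = -1.
d is a non-residue mod p, hence 17 remains inert in O_K.

inert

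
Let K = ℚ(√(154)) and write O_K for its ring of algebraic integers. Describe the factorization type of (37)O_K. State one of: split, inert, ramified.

p is inert

Since 154 ≢ 1 mod 4, the ring of integers is ℤ[√154] with discriminant 4·154 = 616.
Since gcd(37, 616) = 1 the prime 37 does not ramify.
Compute (154/37) via Euler: 6^((37-1)/2) mod 37 = 36, so (154/37) = -1.
d is a non-residue mod p, hence 37 remains inert in O_K.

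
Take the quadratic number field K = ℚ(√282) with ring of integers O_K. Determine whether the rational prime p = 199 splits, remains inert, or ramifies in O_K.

inert — (199) stays prime in O_K

282 mod 4 = 2, hence disc K = 4·282 = 1128 and O_K = ℤ[√282].
Since gcd(199, 1128) = 1 the prime 199 does not ramify.
Legendre symbol by Euler's criterion: (282/199) ≡ 282^99 ≡ 198 (mod 199), i.e. (282/199) = -1.
(282/199) = -1, so 199 is inert.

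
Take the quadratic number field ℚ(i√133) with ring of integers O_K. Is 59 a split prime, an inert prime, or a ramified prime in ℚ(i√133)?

d = -133 ≡ 3 (mod 4), so O_K = ℤ[√-133] and disc(K) = 4d = -532.
disc(K) = -532 is not divisible by 59; 59 is unramified.
Euler's criterion: (-133)^29 mod 59 = 58. Thus (-133|59) = -1.
Legendre symbol -1 ⇒ 59 is inert.

p is inert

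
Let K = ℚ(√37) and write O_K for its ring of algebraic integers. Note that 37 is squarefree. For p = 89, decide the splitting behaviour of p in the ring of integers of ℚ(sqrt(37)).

37 mod 4 = 1, hence disc K = 37 and O_K = ℤ[(1+√37)/2].
Since gcd(89, 37) = 1 the prime 89 does not ramify.
Euler's criterion: 37^44 mod 89 = 88. Thus (37|89) = -1.
d is a non-residue mod p, hence 89 remains inert in O_K.

inert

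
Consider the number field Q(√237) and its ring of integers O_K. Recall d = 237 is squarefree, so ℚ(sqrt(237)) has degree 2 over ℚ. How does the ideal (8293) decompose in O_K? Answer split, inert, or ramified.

Since 237 ≡ 1 mod 4, the ring of integers is ℤ[(1+√237)/2] with discriminant 237.
disc(K) = 237 is not divisible by 8293; 8293 is unramified.
Compute (237/8293) via Euler: 237^((8293-1)/2) mod 8293 = 8292, so (237/8293) = -1.
d is a non-residue mod p, hence 8293 remains inert in O_K.

inert — (8293) stays prime in O_K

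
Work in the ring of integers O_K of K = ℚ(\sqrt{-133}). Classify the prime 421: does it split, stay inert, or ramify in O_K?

p is inert

Since -133 ≢ 1 mod 4, the ring of integers is ℤ[√-133] with discriminant 4·(-133) = -532.
disc(K) = -532 is not divisible by 421; 421 is unramified.
Legendre symbol by Euler's criterion: (-133/421) ≡ (-133)^210 ≡ 420 (mod 421), i.e. (-133/421) = -1.
Legendre symbol -1 ⇒ 421 is inert.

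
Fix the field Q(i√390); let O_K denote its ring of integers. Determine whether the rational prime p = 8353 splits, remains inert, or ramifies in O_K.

split

d = -390 ≡ 2 (mod 4), so O_K = ℤ[√-390] and disc(K) = 4d = -1560.
8353 ∤ -1560, so 8353 is unramified.
Compute (-390/8353) via Euler: 7963^((8353-1)/2) mod 8353 = 1, so (-390/8353) = 1.
Legendre symbol 1 ⇒ 8353 is split.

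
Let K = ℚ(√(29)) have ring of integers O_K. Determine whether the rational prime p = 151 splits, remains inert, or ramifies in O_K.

d = 29 ≡ 1 (mod 4), so O_K = ℤ[(1+√29)/2] and disc(K) = d = 29.
Since gcd(151, 29) = 1 the prime 151 does not ramify.
Compute (29/151) via Euler: 29^((151-1)/2) mod 151 = 1, so (29/151) = 1.
(29/151) = 1, so 151 splits.

p splits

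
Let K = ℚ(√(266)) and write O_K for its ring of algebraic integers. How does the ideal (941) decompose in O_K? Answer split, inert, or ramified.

inert

Since 266 ≢ 1 mod 4, the ring of integers is ℤ[√266] with discriminant 4·266 = 1064.
941 ∤ 1064, so 941 is unramified.
(266/941) = 266^470 mod 941 = 940, giving Legendre symbol -1.
d is a non-residue mod p, hence 941 remains inert in O_K.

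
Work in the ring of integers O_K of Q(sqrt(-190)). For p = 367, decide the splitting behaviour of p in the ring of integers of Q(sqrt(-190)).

-190 mod 4 = 2, hence disc K = 4·(-190) = -760 and O_K = ℤ[√-190].
disc(K) = -760 is not divisible by 367; 367 is unramified.
(-190/367) = 177^183 mod 367 = 366, giving Legendre symbol -1.
d is a non-residue mod p, hence 367 remains inert in O_K.

inert — (367) stays prime in O_K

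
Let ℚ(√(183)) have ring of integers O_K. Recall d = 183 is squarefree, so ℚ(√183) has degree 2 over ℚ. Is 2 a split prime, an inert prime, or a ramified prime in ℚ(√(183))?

ramifies in O_K

d = 183 ≡ 3 (mod 4), so O_K = ℤ[√183] and disc(K) = 4d = 732.
disc(K) = 732 = 2·366, so p = 2 is ramified.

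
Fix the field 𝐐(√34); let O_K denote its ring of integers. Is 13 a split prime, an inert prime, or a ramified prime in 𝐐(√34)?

13 remains inert

34 mod 4 = 2, hence disc K = 4·34 = 136 and O_K = ℤ[√34].
Since gcd(13, 136) = 1 the prime 13 does not ramify.
Euler's criterion: 34^6 mod 13 = 12. Thus (34|13) = -1.
d is a non-residue mod p, hence 13 remains inert in O_K.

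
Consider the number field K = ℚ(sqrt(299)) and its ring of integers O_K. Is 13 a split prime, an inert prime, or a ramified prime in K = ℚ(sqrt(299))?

ramified

299 mod 4 = 3, hence disc K = 4·299 = 1196 and O_K = ℤ[√299].
13 divides disc(K) = 1196, so 13 ramifies.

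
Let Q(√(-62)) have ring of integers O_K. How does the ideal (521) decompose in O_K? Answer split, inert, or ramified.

splits completely

d = -62 ≡ 2 (mod 4), so O_K = ℤ[√-62] and disc(K) = 4d = -248.
Since gcd(521, -248) = 1 the prime 521 does not ramify.
(-62/521) = 459^260 mod 521 = 1, giving Legendre symbol 1.
Legendre symbol 1 ⇒ 521 is split.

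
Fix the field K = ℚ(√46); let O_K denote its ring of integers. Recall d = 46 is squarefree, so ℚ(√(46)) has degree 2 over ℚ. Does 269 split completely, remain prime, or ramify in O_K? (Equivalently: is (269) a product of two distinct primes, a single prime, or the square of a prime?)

inert

46 mod 4 = 2, hence disc K = 4·46 = 184 and O_K = ℤ[√46].
disc(K) = 184 is not divisible by 269; 269 is unramified.
Compute (46/269) via Euler: 46^((269-1)/2) mod 269 = 268, so (46/269) = -1.
Legendre symbol -1 ⇒ 269 is inert.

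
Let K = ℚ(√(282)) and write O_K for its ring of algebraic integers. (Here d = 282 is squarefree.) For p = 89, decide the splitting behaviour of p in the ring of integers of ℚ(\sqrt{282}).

282 mod 4 = 2, hence disc K = 4·282 = 1128 and O_K = ℤ[√282].
Since gcd(89, 1128) = 1 the prime 89 does not ramify.
(282/89) = 15^44 mod 89 = 88, giving Legendre symbol -1.
Legendre symbol -1 ⇒ 89 is inert.

89 remains inert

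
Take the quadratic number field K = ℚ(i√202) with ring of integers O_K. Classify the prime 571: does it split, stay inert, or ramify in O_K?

remains prime (inert)

Since -202 ≢ 1 mod 4, the ring of integers is ℤ[√-202] with discriminant 4·(-202) = -808.
disc(K) = -808 is not divisible by 571; 571 is unramified.
Compute (-202/571) via Euler: 369^((571-1)/2) mod 571 = 570, so (-202/571) = -1.
d is a non-residue mod p, hence 571 remains inert in O_K.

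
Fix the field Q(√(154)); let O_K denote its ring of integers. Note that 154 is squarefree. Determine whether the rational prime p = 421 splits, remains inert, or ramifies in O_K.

remains prime (inert)

154 mod 4 = 2, hence disc K = 4·154 = 616 and O_K = ℤ[√154].
421 ∤ 616, so 421 is unramified.
Legendre symbol by Euler's criterion: (154/421) ≡ 154^210 ≡ 420 (mod 421), i.e. (154/421) = -1.
d is a non-residue mod p, hence 421 remains inert in O_K.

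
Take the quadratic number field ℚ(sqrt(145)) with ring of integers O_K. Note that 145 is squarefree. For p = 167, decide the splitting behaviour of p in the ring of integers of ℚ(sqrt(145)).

remains prime (inert)

Since 145 ≡ 1 mod 4, the ring of integers is ℤ[(1+√145)/2] with discriminant 145.
disc(K) = 145 is not divisible by 167; 167 is unramified.
Compute (145/167) via Euler: 145^((167-1)/2) mod 167 = 166, so (145/167) = -1.
(145/167) = -1, so 167 is inert.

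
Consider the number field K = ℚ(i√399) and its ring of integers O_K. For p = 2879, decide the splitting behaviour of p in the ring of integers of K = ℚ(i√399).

splits completely

Since -399 ≡ 1 mod 4, the ring of integers is ℤ[(1+√-399)/2] with discriminant -399.
2879 ∤ -399, so 2879 is unramified.
Legendre symbol by Euler's criterion: (-399/2879) ≡ (-399)^1439 ≡ 1 (mod 2879), i.e. (-399/2879) = 1.
d is a quadratic residue mod p, hence 2879 splits in O_K.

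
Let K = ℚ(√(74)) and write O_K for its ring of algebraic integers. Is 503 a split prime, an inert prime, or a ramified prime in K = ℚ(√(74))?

d = 74 ≡ 2 (mod 4), so O_K = ℤ[√74] and disc(K) = 4d = 296.
503 ∤ 296, so 503 is unramified.
Euler's criterion: 74^251 mod 503 = 502. Thus (74|503) = -1.
(74/503) = -1, so 503 is inert.

inert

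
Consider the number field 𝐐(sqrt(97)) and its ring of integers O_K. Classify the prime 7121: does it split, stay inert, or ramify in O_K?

inert

Since 97 ≡ 1 mod 4, the ring of integers is ℤ[(1+√97)/2] with discriminant 97.
disc(K) = 97 is not divisible by 7121; 7121 is unramified.
Legendre symbol by Euler's criterion: (97/7121) ≡ 97^3560 ≡ 7120 (mod 7121), i.e. (97/7121) = -1.
(97/7121) = -1, so 7121 is inert.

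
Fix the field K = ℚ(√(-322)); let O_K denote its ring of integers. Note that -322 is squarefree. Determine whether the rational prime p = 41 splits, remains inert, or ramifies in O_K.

p is inert

Since -322 ≢ 1 mod 4, the ring of integers is ℤ[√-322] with discriminant 4·(-322) = -1288.
Since gcd(41, -1288) = 1 the prime 41 does not ramify.
(-322/41) = 6^20 mod 41 = 40, giving Legendre symbol -1.
(-322/41) = -1, so 41 is inert.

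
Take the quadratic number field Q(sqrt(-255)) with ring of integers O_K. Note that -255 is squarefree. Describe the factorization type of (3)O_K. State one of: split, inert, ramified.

-255 mod 4 = 1, hence disc K = -255 and O_K = ℤ[(1+√-255)/2].
Ramification test: 3 | -255. The prime 3 ramifies in K.

3 is ramified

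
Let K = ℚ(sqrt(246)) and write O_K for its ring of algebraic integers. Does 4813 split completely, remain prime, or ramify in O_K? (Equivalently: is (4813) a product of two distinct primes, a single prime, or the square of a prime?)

4813 remains inert

d = 246 ≡ 2 (mod 4), so O_K = ℤ[√246] and disc(K) = 4d = 984.
Since gcd(4813, 984) = 1 the prime 4813 does not ramify.
Compute (246/4813) via Euler: 246^((4813-1)/2) mod 4813 = 4812, so (246/4813) = -1.
d is a non-residue mod p, hence 4813 remains inert in O_K.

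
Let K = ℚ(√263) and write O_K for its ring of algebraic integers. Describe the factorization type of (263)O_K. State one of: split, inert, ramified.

Since 263 ≢ 1 mod 4, the ring of integers is ℤ[√263] with discriminant 4·263 = 1052.
disc(K) = 1052 = 263·4, so p = 263 is ramified.

ramified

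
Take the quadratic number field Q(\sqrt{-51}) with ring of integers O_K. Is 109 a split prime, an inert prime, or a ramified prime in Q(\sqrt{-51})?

109 remains inert

-51 mod 4 = 1, hence disc K = -51 and O_K = ℤ[(1+√-51)/2].
Since gcd(109, -51) = 1 the prime 109 does not ramify.
Euler's criterion: (-51)^54 mod 109 = 108. Thus (-51|109) = -1.
Legendre symbol -1 ⇒ 109 is inert.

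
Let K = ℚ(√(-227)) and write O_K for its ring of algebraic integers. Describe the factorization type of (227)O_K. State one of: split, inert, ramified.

Since -227 ≡ 1 mod 4, the ring of integers is ℤ[(1+√-227)/2] with discriminant -227.
227 divides disc(K) = -227, so 227 ramifies.

ramifies in O_K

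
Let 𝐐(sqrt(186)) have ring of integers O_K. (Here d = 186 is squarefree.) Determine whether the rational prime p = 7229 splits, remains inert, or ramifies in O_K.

remains prime (inert)

186 mod 4 = 2, hence disc K = 4·186 = 744 and O_K = ℤ[√186].
Since gcd(7229, 744) = 1 the prime 7229 does not ramify.
Compute (186/7229) via Euler: 186^((7229-1)/2) mod 7229 = 7228, so (186/7229) = -1.
(186/7229) = -1, so 7229 is inert.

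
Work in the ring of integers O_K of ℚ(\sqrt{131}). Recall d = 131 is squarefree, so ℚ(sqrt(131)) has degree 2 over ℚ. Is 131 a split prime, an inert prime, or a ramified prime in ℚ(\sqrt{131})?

Since 131 ≢ 1 mod 4, the ring of integers is ℤ[√131] with discriminant 4·131 = 524.
Ramification test: 131 | 524. The prime 131 ramifies in K.

p ramifies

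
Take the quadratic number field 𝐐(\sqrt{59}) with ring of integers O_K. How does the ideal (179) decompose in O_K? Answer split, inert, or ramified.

d = 59 ≡ 3 (mod 4), so O_K = ℤ[√59] and disc(K) = 4d = 236.
Since gcd(179, 236) = 1 the prime 179 does not ramify.
Compute (59/179) via Euler: 59^((179-1)/2) mod 179 = 1, so (59/179) = 1.
Legendre symbol 1 ⇒ 179 is split.

split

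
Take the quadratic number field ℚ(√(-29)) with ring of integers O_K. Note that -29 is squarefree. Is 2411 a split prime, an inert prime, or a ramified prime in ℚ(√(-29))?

d = -29 ≡ 3 (mod 4), so O_K = ℤ[√-29] and disc(K) = 4d = -116.
Since gcd(2411, -116) = 1 the prime 2411 does not ramify.
(-29/2411) = 2382^1205 mod 2411 = 2410, giving Legendre symbol -1.
d is a non-residue mod p, hence 2411 remains inert in O_K.

2411 remains inert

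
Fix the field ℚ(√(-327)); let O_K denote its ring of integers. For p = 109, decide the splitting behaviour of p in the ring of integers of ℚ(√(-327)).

d = -327 ≡ 1 (mod 4), so O_K = ℤ[(1+√-327)/2] and disc(K) = d = -327.
disc(K) = -327 = 109·(-3), so p = 109 is ramified.

109 is ramified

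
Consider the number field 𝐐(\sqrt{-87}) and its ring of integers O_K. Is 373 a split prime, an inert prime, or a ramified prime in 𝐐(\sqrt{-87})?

splits completely

Since -87 ≡ 1 mod 4, the ring of integers is ℤ[(1+√-87)/2] with discriminant -87.
Since gcd(373, -87) = 1 the prime 373 does not ramify.
Legendre symbol by Euler's criterion: (-87/373) ≡ (-87)^186 ≡ 1 (mod 373), i.e. (-87/373) = 1.
d is a quadratic residue mod p, hence 373 splits in O_K.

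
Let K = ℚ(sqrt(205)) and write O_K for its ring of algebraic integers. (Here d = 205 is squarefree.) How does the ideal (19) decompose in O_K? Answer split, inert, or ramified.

inert — (19) stays prime in O_K

Since 205 ≡ 1 mod 4, the ring of integers is ℤ[(1+√205)/2] with discriminant 205.
Since gcd(19, 205) = 1 the prime 19 does not ramify.
Euler's criterion: 205^9 mod 19 = 18. Thus (205|19) = -1.
(205/19) = -1, so 19 is inert.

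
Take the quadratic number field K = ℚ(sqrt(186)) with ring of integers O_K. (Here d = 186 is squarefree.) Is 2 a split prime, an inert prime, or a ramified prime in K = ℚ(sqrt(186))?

186 mod 4 = 2, hence disc K = 4·186 = 744 and O_K = ℤ[√186].
disc(K) = 744 = 2·372, so p = 2 is ramified.

ramifies in O_K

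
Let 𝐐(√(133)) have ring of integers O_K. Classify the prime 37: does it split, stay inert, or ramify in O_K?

inert

133 mod 4 = 1, hence disc K = 133 and O_K = ℤ[(1+√133)/2].
37 ∤ 133, so 37 is unramified.
Euler's criterion: 133^18 mod 37 = 36. Thus (133|37) = -1.
(133/37) = -1, so 37 is inert.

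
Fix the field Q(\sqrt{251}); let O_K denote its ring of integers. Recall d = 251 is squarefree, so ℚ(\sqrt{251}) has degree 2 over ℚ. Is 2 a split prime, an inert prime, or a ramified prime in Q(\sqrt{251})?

251 mod 4 = 3, hence disc K = 4·251 = 1004 and O_K = ℤ[√251].
Ramification test: 2 | 1004. The prime 2 ramifies in K.

ramifies in O_K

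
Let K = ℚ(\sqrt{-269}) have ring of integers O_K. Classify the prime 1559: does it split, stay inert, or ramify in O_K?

p is inert

Since -269 ≢ 1 mod 4, the ring of integers is ℤ[√-269] with discriminant 4·(-269) = -1076.
disc(K) = -1076 is not divisible by 1559; 1559 is unramified.
Legendre symbol by Euler's criterion: (-269/1559) ≡ (-269)^779 ≡ 1558 (mod 1559), i.e. (-269/1559) = -1.
d is a non-residue mod p, hence 1559 remains inert in O_K.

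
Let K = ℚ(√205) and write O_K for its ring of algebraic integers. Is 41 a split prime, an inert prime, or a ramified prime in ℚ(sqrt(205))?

ramified — (41) = 𝔭²

Since 205 ≡ 1 mod 4, the ring of integers is ℤ[(1+√205)/2] with discriminant 205.
Ramification test: 41 | 205. The prime 41 ramifies in K.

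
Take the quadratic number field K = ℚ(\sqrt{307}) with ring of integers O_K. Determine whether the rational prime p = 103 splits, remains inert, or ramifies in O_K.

remains prime (inert)

Since 307 ≢ 1 mod 4, the ring of integers is ℤ[√307] with discriminant 4·307 = 1228.
103 ∤ 1228, so 103 is unramified.
Euler's criterion: 307^51 mod 103 = 102. Thus (307|103) = -1.
(307/103) = -1, so 103 is inert.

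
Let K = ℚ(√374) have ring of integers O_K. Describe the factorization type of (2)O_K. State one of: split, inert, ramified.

374 mod 4 = 2, hence disc K = 4·374 = 1496 and O_K = ℤ[√374].
disc(K) = 1496 = 2·748, so p = 2 is ramified.

ramified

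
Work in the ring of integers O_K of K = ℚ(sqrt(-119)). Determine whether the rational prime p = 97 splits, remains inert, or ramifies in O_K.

97 splits in O_K

-119 mod 4 = 1, hence disc K = -119 and O_K = ℤ[(1+√-119)/2].
Since gcd(97, -119) = 1 the prime 97 does not ramify.
Compute (-119/97) via Euler: 75^((97-1)/2) mod 97 = 1, so (-119/97) = 1.
d is a quadratic residue mod p, hence 97 splits in O_K.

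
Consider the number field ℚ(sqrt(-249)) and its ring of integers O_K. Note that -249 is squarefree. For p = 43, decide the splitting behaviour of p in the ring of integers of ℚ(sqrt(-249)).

-249 mod 4 = 3, hence disc K = 4·(-249) = -996 and O_K = ℤ[√-249].
Since gcd(43, -996) = 1 the prime 43 does not ramify.
Euler's criterion: (-249)^21 mod 43 = 1. Thus (-249|43) = 1.
Legendre symbol 1 ⇒ 43 is split.

p splits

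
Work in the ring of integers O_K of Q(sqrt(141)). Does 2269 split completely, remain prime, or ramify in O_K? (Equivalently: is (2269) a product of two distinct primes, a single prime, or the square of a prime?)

inert

141 mod 4 = 1, hence disc K = 141 and O_K = ℤ[(1+√141)/2].
Since gcd(2269, 141) = 1 the prime 2269 does not ramify.
Euler's criterion: 141^1134 mod 2269 = 2268. Thus (141|2269) = -1.
d is a non-residue mod p, hence 2269 remains inert in O_K.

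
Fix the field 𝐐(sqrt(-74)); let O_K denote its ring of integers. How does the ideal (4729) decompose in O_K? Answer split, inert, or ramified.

Since -74 ≢ 1 mod 4, the ring of integers is ℤ[√-74] with discriminant 4·(-74) = -296.
4729 ∤ -296, so 4729 is unramified.
(-74/4729) = 4655^2364 mod 4729 = 1, giving Legendre symbol 1.
d is a quadratic residue mod p, hence 4729 splits in O_K.

split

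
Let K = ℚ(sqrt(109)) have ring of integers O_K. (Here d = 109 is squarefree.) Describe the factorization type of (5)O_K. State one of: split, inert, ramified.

splits completely

Since 109 ≡ 1 mod 4, the ring of integers is ℤ[(1+√109)/2] with discriminant 109.
Since gcd(5, 109) = 1 the prime 5 does not ramify.
(109/5) = 4^2 mod 5 = 1, giving Legendre symbol 1.
(109/5) = 1, so 5 splits.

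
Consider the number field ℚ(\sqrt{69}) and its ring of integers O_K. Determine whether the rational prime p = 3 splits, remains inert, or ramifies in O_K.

d = 69 ≡ 1 (mod 4), so O_K = ℤ[(1+√69)/2] and disc(K) = d = 69.
disc(K) = 69 = 3·23, so p = 3 is ramified.

ramified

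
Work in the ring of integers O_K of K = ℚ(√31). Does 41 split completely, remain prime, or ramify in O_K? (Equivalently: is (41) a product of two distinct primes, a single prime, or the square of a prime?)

41 splits in O_K

31 mod 4 = 3, hence disc K = 4·31 = 124 and O_K = ℤ[√31].
Since gcd(41, 124) = 1 the prime 41 does not ramify.
Euler's criterion: 31^20 mod 41 = 1. Thus (31|41) = 1.
Legendre symbol 1 ⇒ 41 is split.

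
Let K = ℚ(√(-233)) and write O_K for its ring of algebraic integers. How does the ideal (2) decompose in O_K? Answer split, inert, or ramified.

2 is ramified

Since -233 ≢ 1 mod 4, the ring of integers is ℤ[√-233] with discriminant 4·(-233) = -932.
disc(K) = -932 = 2·(-466), so p = 2 is ramified.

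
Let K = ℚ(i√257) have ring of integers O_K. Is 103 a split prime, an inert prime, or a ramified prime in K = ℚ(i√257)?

-257 mod 4 = 3, hence disc K = 4·(-257) = -1028 and O_K = ℤ[√-257].
Since gcd(103, -1028) = 1 the prime 103 does not ramify.
Euler's criterion: (-257)^51 mod 103 = 1. Thus (-257|103) = 1.
(-257/103) = 1, so 103 splits.

splits completely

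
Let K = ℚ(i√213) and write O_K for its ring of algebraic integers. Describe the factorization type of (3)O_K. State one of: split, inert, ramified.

-213 mod 4 = 3, hence disc K = 4·(-213) = -852 and O_K = ℤ[√-213].
disc(K) = -852 = 3·(-284), so p = 3 is ramified.

ramified — (3) = 𝔭²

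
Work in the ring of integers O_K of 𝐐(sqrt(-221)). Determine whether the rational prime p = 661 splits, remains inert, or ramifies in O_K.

remains prime (inert)

-221 mod 4 = 3, hence disc K = 4·(-221) = -884 and O_K = ℤ[√-221].
Since gcd(661, -884) = 1 the prime 661 does not ramify.
(-221/661) = 440^330 mod 661 = 660, giving Legendre symbol -1.
(-221/661) = -1, so 661 is inert.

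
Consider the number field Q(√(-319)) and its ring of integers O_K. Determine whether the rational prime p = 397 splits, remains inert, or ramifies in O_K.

Since -319 ≡ 1 mod 4, the ring of integers is ℤ[(1+√-319)/2] with discriminant -319.
disc(K) = -319 is not divisible by 397; 397 is unramified.
Euler's criterion: (-319)^198 mod 397 = 1. Thus (-319|397) = 1.
Legendre symbol 1 ⇒ 397 is split.

397 splits in O_K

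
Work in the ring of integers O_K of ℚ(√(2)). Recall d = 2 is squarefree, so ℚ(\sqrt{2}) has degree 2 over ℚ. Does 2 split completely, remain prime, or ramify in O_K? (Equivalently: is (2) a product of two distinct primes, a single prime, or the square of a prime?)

2 mod 4 = 2, hence disc K = 4·2 = 8 and O_K = ℤ[√2].
disc(K) = 8 = 2·4, so p = 2 is ramified.

ramified — (2) = 𝔭²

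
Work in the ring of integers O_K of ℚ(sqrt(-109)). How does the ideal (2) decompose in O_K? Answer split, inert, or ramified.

ramifies in O_K

Since -109 ≢ 1 mod 4, the ring of integers is ℤ[√-109] with discriminant 4·(-109) = -436.
Ramification test: 2 | -436. The prime 2 ramifies in K.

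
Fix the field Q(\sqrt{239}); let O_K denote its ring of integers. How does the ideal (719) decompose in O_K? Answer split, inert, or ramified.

239 mod 4 = 3, hence disc K = 4·239 = 956 and O_K = ℤ[√239].
disc(K) = 956 is not divisible by 719; 719 is unramified.
Compute (239/719) via Euler: 239^((719-1)/2) mod 719 = 718, so (239/719) = -1.
Legendre symbol -1 ⇒ 719 is inert.

inert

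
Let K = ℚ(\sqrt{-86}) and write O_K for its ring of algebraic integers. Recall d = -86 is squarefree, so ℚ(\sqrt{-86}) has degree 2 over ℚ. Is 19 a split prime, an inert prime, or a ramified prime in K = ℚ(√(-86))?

Since -86 ≢ 1 mod 4, the ring of integers is ℤ[√-86] with discriminant 4·(-86) = -344.
Since gcd(19, -344) = 1 the prime 19 does not ramify.
Compute (-86/19) via Euler: 9^((19-1)/2) mod 19 = 1, so (-86/19) = 1.
(-86/19) = 1, so 19 splits.

split — (19) = 𝔭₁𝔭₂ with 𝔭₁ ≠ 𝔭₂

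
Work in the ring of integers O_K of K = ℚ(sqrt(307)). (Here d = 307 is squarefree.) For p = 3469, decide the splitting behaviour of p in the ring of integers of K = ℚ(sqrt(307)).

inert

d = 307 ≡ 3 (mod 4), so O_K = ℤ[√307] and disc(K) = 4d = 1228.
Since gcd(3469, 1228) = 1 the prime 3469 does not ramify.
Euler's criterion: 307^1734 mod 3469 = 3468. Thus (307|3469) = -1.
(307/3469) = -1, so 3469 is inert.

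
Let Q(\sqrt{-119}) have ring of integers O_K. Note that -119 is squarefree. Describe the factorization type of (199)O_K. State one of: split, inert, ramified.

split

-119 mod 4 = 1, hence disc K = -119 and O_K = ℤ[(1+√-119)/2].
Since gcd(199, -119) = 1 the prime 199 does not ramify.
Euler's criterion: (-119)^99 mod 199 = 1. Thus (-119|199) = 1.
Legendre symbol 1 ⇒ 199 is split.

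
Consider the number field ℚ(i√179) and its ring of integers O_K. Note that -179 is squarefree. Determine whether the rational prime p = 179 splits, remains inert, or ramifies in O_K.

ramified — (179) = 𝔭²

Since -179 ≡ 1 mod 4, the ring of integers is ℤ[(1+√-179)/2] with discriminant -179.
Ramification test: 179 | -179. The prime 179 ramifies in K.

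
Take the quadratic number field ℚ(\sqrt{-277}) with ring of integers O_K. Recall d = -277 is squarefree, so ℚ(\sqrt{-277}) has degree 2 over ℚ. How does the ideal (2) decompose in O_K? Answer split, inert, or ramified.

ramified — (2) = 𝔭²

-277 mod 4 = 3, hence disc K = 4·(-277) = -1108 and O_K = ℤ[√-277].
disc(K) = -1108 = 2·(-554), so p = 2 is ramified.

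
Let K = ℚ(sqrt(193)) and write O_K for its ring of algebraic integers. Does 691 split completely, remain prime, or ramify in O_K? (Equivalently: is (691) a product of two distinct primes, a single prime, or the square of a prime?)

691 splits in O_K

d = 193 ≡ 1 (mod 4), so O_K = ℤ[(1+√193)/2] and disc(K) = d = 193.
disc(K) = 193 is not divisible by 691; 691 is unramified.
Compute (193/691) via Euler: 193^((691-1)/2) mod 691 = 1, so (193/691) = 1.
Legendre symbol 1 ⇒ 691 is split.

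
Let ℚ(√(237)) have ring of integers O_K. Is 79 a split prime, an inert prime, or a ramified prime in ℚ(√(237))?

237 mod 4 = 1, hence disc K = 237 and O_K = ℤ[(1+√237)/2].
79 divides disc(K) = 237, so 79 ramifies.

ramifies in O_K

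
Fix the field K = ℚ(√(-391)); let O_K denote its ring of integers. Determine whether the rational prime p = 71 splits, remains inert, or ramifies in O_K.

d = -391 ≡ 1 (mod 4), so O_K = ℤ[(1+√-391)/2] and disc(K) = d = -391.
disc(K) = -391 is not divisible by 71; 71 is unramified.
(-391/71) = 35^35 mod 71 = 70, giving Legendre symbol -1.
Legendre symbol -1 ⇒ 71 is inert.

p is inert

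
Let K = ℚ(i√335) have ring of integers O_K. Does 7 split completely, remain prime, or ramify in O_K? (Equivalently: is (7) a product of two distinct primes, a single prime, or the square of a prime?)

split

d = -335 ≡ 1 (mod 4), so O_K = ℤ[(1+√-335)/2] and disc(K) = d = -335.
Since gcd(7, -335) = 1 the prime 7 does not ramify.
Legendre symbol by Euler's criterion: (-335/7) ≡ (-335)^3 ≡ 1 (mod 7), i.e. (-335/7) = 1.
d is a quadratic residue mod p, hence 7 splits in O_K.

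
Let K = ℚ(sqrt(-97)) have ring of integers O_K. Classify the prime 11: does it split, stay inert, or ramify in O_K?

Since -97 ≢ 1 mod 4, the ring of integers is ℤ[√-97] with discriminant 4·(-97) = -388.
disc(K) = -388 is not divisible by 11; 11 is unramified.
(-97/11) = 2^5 mod 11 = 10, giving Legendre symbol -1.
d is a non-residue mod p, hence 11 remains inert in O_K.

11 remains inert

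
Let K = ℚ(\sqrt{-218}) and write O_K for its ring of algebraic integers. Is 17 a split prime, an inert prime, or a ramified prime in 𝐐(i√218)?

inert

-218 mod 4 = 2, hence disc K = 4·(-218) = -872 and O_K = ℤ[√-218].
17 ∤ -872, so 17 is unramified.
Legendre symbol by Euler's criterion: (-218/17) ≡ (-218)^8 ≡ 16 (mod 17), i.e. (-218/17) = -1.
Legendre symbol -1 ⇒ 17 is inert.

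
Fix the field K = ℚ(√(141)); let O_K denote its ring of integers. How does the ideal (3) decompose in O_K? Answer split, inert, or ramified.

3 is ramified

d = 141 ≡ 1 (mod 4), so O_K = ℤ[(1+√141)/2] and disc(K) = d = 141.
3 divides disc(K) = 141, so 3 ramifies.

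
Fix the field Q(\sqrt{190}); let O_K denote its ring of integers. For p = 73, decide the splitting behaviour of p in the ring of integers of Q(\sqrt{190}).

190 mod 4 = 2, hence disc K = 4·190 = 760 and O_K = ℤ[√190].
Since gcd(73, 760) = 1 the prime 73 does not ramify.
Legendre symbol by Euler's criterion: (190/73) ≡ 190^36 ≡ 72 (mod 73), i.e. (190/73) = -1.
(190/73) = -1, so 73 is inert.

p is inert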